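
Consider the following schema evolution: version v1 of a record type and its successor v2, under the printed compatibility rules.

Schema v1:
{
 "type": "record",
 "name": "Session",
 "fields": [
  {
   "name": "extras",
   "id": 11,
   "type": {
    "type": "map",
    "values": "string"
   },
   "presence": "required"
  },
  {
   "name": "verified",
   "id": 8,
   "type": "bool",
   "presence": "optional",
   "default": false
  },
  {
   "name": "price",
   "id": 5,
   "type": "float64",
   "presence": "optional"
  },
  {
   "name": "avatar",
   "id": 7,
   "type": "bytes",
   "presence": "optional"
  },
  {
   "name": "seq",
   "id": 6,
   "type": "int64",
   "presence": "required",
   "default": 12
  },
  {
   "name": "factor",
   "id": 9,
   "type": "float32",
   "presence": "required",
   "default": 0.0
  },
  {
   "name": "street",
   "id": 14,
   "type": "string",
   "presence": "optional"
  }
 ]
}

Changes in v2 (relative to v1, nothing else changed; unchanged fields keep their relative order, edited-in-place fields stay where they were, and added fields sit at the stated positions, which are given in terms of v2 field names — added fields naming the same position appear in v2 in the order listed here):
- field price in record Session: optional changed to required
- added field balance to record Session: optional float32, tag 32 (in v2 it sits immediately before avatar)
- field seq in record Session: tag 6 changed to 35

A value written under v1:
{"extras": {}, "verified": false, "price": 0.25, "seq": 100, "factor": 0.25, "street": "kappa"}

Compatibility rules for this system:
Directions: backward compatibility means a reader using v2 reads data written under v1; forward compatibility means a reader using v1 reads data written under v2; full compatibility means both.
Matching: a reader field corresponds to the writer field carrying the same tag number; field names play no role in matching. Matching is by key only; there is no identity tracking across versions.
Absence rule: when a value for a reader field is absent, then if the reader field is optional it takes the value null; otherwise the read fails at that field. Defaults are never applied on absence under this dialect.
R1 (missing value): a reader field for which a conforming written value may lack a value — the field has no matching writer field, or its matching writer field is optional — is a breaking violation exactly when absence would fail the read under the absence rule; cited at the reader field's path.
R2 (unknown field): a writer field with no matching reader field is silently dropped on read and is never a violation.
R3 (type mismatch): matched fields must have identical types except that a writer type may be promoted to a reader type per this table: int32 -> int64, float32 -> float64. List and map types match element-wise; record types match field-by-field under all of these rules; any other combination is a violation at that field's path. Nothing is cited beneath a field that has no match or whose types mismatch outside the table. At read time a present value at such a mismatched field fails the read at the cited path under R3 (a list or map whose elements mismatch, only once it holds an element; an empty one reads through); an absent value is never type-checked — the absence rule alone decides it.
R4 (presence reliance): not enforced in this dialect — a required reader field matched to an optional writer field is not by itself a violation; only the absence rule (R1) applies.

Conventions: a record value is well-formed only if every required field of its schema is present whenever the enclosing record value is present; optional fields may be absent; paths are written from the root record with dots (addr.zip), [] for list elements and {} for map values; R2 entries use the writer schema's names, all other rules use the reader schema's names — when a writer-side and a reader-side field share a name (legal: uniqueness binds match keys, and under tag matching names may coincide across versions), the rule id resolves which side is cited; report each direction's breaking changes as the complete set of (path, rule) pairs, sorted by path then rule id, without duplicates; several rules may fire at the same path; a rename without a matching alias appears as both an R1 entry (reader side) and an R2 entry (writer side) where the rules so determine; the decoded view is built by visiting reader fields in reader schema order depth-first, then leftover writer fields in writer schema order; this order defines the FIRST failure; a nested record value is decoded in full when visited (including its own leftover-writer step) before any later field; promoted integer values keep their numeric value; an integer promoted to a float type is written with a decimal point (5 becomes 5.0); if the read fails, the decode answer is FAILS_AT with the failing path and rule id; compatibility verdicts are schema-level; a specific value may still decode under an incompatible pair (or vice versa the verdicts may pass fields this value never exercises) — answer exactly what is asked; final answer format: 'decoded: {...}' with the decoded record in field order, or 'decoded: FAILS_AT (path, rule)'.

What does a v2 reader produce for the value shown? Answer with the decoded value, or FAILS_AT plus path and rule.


decoded: FAILS_AT (seq, R1)

the writer's type comes first in each Session pair
migrating the Session value to v2:
  extras := {}
  verified := false
  price := 0.25
  balance := null (missing; optional => null)
  avatar := null (missing; optional => null)
  read fails at seq under R1 (no fill)
  => FAILS_AT (seq, R1)
remaining Session differences; none change what is asked:
  field price in record Session: optional changed to required -> matters for Session compatibility verdicts, not for this value's decode
  added field balance to record Session: optional float32, tag 32 (in v2 it sits immediately before avatar) -> triggers nothing under the printed rules; the Session answer is the same either way


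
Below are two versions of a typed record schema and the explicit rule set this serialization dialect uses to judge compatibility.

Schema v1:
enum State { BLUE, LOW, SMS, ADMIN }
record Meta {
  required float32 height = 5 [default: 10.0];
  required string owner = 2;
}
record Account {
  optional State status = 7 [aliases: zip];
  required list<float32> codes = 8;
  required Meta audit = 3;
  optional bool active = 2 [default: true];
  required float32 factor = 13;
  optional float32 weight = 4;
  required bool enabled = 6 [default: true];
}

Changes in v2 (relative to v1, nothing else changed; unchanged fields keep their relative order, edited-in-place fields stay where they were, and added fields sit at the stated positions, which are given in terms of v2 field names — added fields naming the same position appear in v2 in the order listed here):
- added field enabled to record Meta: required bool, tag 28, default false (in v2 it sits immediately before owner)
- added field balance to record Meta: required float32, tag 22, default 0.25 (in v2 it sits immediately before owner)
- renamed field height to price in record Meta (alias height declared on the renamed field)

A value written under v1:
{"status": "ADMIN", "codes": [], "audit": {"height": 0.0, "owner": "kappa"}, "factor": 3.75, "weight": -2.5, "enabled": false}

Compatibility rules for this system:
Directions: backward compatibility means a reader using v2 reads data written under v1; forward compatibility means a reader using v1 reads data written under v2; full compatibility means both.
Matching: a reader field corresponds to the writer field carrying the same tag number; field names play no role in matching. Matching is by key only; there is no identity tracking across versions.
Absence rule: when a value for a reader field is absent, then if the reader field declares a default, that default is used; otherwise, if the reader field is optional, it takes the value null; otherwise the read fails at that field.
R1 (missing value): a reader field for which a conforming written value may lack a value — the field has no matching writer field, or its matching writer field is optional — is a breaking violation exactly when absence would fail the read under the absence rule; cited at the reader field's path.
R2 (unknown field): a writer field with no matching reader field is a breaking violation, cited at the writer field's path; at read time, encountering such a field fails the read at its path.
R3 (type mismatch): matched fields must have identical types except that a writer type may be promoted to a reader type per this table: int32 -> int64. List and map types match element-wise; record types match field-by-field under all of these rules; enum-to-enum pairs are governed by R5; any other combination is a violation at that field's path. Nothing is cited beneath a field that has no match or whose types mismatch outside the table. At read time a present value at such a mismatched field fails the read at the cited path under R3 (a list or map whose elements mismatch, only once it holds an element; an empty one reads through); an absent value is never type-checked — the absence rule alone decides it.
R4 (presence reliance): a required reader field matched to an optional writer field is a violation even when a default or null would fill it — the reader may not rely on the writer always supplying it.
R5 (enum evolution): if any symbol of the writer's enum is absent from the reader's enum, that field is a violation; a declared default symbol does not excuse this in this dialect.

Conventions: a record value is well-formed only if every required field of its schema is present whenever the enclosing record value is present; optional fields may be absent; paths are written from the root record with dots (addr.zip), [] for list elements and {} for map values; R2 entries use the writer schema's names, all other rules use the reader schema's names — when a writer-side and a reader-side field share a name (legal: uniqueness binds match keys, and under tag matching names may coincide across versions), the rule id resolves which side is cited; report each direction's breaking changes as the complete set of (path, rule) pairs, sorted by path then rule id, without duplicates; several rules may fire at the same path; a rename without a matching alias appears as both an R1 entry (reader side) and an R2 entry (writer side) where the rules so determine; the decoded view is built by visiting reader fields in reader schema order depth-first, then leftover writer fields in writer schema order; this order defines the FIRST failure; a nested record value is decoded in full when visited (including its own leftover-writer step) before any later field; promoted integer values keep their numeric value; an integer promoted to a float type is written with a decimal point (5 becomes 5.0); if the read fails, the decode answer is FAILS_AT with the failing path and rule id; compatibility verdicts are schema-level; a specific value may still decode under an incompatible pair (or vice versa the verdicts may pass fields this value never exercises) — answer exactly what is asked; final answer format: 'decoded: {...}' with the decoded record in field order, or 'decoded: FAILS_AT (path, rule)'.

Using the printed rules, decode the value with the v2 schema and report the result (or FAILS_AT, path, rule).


in Account below, arrows point writer -> reader
decoding the Account value with the v2 reader:
  status := "ADMIN"
  codes := []
  audit.price := 0.0 (from writer height)
  audit.enabled := false (absent -> default)
  audit.balance := 0.25 (absent -> default)
  audit.owner := "kappa"
  active := true (absent -> default)
  factor := 3.75
  weight := -2.5
  enabled := false
  => decoded: {"status": "ADMIN", "codes": [], "audit": {"price": 0.0, "enabled": false, "balance": 0.25, "owner": "kappa"}, "active": true, "factor": 3.75, "weight": -2.5, "enabled": false}

decoded: {"status": "ADMIN", "codes": [], "audit": {"price": 0.0, "enabled": false, "balance": 0.25, "owner": "kappa"}, "active": true, "factor": 3.75, "weight": -2.5, "enabled": false}


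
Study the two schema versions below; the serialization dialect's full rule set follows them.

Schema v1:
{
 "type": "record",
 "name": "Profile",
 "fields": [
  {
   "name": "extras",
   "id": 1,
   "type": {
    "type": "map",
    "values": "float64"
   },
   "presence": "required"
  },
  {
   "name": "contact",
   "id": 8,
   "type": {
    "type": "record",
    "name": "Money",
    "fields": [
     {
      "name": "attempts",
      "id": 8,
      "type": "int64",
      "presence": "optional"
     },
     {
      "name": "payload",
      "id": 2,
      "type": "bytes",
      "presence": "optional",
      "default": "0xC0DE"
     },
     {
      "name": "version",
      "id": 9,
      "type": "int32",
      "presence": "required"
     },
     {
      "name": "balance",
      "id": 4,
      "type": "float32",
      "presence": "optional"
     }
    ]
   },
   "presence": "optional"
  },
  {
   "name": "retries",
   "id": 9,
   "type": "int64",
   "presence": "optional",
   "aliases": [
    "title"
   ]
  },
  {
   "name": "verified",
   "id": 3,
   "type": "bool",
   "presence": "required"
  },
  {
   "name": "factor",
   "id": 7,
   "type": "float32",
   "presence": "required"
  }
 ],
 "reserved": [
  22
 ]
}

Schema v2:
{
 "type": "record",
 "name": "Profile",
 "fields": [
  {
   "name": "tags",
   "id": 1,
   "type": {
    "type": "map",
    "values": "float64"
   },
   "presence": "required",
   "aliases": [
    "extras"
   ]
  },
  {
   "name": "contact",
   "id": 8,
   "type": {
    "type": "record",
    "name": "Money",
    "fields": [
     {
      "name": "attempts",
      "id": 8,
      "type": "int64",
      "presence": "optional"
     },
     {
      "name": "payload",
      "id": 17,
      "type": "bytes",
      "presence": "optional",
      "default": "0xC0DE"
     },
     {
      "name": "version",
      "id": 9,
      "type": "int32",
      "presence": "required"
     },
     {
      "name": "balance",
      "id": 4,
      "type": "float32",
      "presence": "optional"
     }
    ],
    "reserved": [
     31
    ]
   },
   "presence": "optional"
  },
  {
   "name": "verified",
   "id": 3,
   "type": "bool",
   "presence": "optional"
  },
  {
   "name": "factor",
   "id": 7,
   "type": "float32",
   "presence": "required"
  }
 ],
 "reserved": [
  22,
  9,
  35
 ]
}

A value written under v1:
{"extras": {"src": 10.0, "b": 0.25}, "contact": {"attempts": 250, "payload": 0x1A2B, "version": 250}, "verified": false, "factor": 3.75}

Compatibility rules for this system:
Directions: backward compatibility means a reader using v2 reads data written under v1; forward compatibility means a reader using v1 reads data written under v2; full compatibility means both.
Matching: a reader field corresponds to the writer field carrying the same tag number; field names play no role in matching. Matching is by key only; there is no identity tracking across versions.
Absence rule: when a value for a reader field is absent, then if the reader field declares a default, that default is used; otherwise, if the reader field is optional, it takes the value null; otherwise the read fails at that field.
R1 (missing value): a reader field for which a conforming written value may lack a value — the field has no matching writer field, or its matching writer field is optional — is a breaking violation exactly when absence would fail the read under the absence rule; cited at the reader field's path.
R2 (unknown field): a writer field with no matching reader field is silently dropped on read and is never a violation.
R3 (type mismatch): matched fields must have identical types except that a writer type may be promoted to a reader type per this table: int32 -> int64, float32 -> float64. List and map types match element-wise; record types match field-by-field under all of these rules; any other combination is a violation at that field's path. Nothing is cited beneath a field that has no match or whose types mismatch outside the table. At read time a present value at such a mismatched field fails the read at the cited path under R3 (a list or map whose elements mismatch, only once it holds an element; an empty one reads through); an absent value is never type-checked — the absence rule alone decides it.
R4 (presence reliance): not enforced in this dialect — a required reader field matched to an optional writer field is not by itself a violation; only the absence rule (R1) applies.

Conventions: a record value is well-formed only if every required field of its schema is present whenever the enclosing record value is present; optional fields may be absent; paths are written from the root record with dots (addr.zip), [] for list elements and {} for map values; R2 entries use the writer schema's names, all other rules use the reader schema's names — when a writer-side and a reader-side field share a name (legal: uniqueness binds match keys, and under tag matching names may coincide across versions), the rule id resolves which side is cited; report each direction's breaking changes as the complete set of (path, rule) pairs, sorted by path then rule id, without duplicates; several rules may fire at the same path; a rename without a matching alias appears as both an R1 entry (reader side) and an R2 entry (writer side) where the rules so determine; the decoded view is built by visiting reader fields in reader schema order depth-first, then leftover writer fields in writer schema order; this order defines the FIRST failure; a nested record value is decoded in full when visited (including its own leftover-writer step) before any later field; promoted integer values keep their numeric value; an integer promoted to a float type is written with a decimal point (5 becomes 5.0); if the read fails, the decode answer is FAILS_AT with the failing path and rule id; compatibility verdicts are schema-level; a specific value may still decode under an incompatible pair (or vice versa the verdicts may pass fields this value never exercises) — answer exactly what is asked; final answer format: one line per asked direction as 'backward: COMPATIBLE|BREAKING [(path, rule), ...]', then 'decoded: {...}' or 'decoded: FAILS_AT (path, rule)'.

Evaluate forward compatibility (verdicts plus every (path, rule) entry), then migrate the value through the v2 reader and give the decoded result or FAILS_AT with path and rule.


forward: BREAKING [(verified, R1)]; decoded: {"tags": {"src": 10.0, "b": 0.25}, "contact": {"attempts": 250, "payload": 0xC0DE, "version": 250, "balance": null}, "verified": false, "factor": 3.75}

in Profile below, arrows point writer -> reader
checking forward for Profile: reader v1 against writer v2:
  extras <- tags (map<string, float64> -> map<string, float64>, writer required)
  contact <- contact (Money -> Money, writer optional)
  no writer field matches reader retries
  verified <- verified (bool -> bool, writer optional)
  factor <- factor (float32 -> float32, writer required)
  contact.attempts <- contact.attempts (int64 -> int64, writer optional)
  no writer field matches reader contact.payload
  contact.version <- contact.version (int32 -> int32, writer required)
  contact.balance <- contact.balance (float32 -> float32, writer optional)
  writer field contact.payload has no reader counterpart
  rule R1 violated at verified
  => 1 violation(s): forward is BREAKING for Profile
migrating the Profile value to v2:
  tags := {"src": 10.0, "b": 0.25} (from writer extras)
  contact.attempts := 250
  contact.payload := 0xC0DE (absent -> default)
  contact.version := 250
  contact.balance := null (absent, optional -> null)
  writer contact.payload: unknown -> dropped
  verified := false
  factor := 3.75
  => decoded: {"tags": {"src": 10.0, "b": 0.25}, "contact": {"attempts": 250, "payload": 0xC0DE, "version": 250, "balance": null}, "verified": false, "factor": 3.75}


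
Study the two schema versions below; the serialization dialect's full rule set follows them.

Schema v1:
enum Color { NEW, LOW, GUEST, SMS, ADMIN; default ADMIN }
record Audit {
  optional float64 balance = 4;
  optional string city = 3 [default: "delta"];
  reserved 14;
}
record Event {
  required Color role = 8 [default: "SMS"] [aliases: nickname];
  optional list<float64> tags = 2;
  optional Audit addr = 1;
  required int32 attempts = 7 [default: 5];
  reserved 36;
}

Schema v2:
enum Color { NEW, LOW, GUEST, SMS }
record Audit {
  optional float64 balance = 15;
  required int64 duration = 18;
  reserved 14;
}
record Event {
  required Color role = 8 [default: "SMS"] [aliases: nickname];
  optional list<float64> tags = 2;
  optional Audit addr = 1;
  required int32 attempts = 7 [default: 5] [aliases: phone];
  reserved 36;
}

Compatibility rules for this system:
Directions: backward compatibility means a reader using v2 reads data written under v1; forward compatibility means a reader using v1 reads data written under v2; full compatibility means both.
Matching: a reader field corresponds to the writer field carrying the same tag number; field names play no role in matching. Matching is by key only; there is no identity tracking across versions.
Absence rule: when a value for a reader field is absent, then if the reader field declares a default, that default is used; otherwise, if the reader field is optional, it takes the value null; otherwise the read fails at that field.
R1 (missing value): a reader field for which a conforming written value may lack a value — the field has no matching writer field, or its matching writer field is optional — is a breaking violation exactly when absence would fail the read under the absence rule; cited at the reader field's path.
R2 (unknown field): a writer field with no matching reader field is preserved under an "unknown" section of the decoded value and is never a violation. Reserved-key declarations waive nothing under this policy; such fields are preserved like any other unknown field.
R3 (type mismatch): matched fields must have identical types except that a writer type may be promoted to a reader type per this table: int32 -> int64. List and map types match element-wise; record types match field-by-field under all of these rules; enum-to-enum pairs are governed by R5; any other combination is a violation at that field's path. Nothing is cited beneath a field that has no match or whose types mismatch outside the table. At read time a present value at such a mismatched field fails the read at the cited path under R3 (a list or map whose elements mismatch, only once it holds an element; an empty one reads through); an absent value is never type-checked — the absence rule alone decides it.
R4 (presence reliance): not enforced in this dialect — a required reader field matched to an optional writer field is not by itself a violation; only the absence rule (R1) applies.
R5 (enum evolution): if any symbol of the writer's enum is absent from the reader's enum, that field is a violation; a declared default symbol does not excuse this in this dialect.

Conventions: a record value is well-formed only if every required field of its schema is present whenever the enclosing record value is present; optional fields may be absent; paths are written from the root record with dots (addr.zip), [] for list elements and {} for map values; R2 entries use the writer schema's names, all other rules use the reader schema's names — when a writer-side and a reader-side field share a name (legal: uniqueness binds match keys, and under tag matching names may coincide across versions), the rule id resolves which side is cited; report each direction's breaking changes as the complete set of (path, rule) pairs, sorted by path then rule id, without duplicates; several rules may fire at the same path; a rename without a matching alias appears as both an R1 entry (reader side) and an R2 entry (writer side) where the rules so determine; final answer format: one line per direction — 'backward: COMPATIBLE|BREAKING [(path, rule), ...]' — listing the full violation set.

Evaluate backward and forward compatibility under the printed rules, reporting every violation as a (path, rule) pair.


backward: BREAKING [(addr.duration, R1), (role, R5)]; forward: COMPATIBLE []

in Event below, arrows point writer -> reader
backward analysis of Event with v2 as reader and v1 as writer:
  role: paired with writer role (Color -> Color; writer required)
  tags: paired with writer tags (list<float64> -> list<float64>; writer optional)
  addr: paired with writer addr (Audit -> Audit; writer optional)
  attempts: paired with writer attempts (int32 -> int32; writer required)
  no writer field matches reader addr.balance
  no writer field matches reader addr.duration
  writer field addr.balance has no reader counterpart
  writer field addr.city has no reader counterpart
  breaking: (addr.duration, R1)
  breaking: (role, R5)
  => backward verdict for Event: BREAKING, 2 violation(s)
forward analysis of Event with v1 as reader and v2 as writer:
  role: paired with writer role (Color -> Color; writer required)
  tags: paired with writer tags (list<float64> -> list<float64>; writer optional)
  addr: paired with writer addr (Audit -> Audit; writer optional)
  attempts: paired with writer attempts (int32 -> int32; writer required)
  no writer field matches reader addr.balance
  no writer field matches reader addr.city
  writer field addr.balance has no reader counterpart
  writer field addr.duration has no reader counterpart
  => forward: COMPATIBLE


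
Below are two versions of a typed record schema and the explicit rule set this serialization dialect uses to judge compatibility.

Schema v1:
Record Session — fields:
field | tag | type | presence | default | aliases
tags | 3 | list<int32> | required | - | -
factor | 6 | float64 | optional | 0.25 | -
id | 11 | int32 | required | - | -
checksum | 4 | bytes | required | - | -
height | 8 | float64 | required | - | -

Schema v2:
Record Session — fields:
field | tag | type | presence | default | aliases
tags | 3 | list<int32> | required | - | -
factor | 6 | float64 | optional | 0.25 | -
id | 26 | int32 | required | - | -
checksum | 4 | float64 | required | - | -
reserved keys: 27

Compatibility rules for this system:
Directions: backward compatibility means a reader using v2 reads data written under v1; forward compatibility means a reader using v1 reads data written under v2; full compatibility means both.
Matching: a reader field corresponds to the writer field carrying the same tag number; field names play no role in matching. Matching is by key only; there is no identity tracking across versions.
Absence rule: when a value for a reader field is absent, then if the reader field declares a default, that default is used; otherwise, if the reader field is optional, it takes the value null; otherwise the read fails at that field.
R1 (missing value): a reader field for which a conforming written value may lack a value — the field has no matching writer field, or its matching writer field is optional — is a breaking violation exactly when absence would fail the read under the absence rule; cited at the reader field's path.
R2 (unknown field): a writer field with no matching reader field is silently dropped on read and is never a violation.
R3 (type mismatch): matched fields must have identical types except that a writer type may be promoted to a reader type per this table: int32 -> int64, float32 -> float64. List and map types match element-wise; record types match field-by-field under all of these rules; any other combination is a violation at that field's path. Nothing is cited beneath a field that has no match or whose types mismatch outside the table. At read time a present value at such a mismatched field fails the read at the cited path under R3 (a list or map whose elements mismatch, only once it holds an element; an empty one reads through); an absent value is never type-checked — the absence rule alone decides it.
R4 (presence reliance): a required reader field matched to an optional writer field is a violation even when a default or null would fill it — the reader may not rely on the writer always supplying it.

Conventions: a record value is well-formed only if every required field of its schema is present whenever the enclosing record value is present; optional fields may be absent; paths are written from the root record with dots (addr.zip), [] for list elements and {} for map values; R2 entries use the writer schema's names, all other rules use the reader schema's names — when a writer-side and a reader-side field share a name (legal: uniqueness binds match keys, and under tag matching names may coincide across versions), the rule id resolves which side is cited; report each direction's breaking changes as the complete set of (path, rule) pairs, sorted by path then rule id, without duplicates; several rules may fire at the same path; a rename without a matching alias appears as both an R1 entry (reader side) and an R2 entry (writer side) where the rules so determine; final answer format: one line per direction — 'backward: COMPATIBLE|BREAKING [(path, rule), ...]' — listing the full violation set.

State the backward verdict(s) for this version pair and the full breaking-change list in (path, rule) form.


arrows below run writer -> reader for Session
backward for Session (reader v2, writer v1):
  tags: list<int32> -> list<int32>, writer required; from tags
  factor: float64 -> float64, writer optional; from factor
  no writer field matches reader id
  checksum: bytes -> float64, writer required; from checksum
  writer id: unknown to reader
  writer height: unknown to reader
  violation R3 at checksum
  violation R1 at id
  => backward: BREAKING (2)
the other Session changes do not affect what is asked:
  removed field height from record Session -> fires only in the forward direction of Session, which is not asked here

backward: BREAKING [(checksum, R3), (id, R1)]


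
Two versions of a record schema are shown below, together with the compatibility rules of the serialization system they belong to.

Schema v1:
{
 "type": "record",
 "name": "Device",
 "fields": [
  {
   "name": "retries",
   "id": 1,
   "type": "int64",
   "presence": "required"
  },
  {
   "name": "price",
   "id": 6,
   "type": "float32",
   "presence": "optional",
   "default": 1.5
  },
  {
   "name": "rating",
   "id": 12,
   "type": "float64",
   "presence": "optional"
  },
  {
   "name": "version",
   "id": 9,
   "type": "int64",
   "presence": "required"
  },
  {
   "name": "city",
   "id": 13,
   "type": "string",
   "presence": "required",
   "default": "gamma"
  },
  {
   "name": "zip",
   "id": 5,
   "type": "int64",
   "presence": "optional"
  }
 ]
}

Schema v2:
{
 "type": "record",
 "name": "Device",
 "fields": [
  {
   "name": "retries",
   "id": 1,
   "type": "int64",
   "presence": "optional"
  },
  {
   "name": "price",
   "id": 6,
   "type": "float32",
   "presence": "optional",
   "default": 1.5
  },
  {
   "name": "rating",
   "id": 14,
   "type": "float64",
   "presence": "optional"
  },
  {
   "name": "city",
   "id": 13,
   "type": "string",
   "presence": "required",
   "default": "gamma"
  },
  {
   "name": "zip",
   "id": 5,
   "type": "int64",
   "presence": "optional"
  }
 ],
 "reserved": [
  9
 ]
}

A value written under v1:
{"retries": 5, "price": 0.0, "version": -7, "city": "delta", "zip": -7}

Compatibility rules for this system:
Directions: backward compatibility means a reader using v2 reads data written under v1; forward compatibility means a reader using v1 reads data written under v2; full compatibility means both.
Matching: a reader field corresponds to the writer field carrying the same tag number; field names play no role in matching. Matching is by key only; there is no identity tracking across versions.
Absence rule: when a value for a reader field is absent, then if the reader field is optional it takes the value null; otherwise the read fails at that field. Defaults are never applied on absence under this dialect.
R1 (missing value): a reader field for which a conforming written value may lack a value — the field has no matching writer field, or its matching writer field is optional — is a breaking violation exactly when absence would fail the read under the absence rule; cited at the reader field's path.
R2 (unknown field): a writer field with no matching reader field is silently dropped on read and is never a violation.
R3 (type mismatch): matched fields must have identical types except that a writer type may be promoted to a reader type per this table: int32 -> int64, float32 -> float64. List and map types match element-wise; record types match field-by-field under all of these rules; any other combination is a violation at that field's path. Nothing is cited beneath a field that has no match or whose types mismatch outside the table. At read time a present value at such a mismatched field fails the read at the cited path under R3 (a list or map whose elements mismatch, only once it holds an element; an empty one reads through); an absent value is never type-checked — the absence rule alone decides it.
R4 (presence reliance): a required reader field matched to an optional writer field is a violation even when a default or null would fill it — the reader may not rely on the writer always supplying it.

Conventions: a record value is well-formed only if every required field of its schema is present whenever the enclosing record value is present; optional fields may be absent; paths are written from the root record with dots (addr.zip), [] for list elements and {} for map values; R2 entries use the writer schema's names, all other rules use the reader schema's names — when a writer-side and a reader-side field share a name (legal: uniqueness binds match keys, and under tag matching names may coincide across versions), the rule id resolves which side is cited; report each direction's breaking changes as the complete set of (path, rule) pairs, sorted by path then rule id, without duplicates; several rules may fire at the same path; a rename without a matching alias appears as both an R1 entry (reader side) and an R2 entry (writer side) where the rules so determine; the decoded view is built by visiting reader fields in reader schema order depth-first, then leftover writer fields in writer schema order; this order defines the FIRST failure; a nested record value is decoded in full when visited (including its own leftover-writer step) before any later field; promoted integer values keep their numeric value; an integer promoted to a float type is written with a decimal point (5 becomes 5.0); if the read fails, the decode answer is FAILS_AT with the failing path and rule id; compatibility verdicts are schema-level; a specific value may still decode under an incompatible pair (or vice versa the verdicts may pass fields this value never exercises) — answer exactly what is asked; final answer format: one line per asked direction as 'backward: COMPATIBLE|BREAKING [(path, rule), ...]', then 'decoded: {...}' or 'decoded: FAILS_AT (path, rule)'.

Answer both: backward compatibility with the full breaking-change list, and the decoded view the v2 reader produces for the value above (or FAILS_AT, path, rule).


backward: COMPATIBLE []; decoded: {"retries": 5, "price": 0.0, "rating": null, "city": "delta", "zip": -7}

each type pair in Device: writer, then reader
backward for Device (reader v2, writer v1):
  writer required, int64 -> int64: reader retries maps from writer retries
  writer optional, float32 -> float32: reader price maps from writer price
  rating has no writer counterpart
  writer required, string -> string: reader city maps from writer city
  writer optional, int64 -> int64: reader zip maps from writer zip
  rating (writer side), unknown to reader
  version (writer side), unknown to reader
  nothing fires on Device: backward is COMPATIBLE
decoding the Device value with the v2 reader:
  retries := 5
  price := 0.0
  rating := null (not supplied -> null)
  city := "delta"
  zip := -7
  writer version: unmatched, discarded
  => decoded: {"retries": 5, "price": 0.0, "rating": null, "city": "delta", "zip": -7}
remaining Device differences; none change what is asked:
  field rating in record Device: tag 12 changed to 14 -> no rule fires on it in Device's dialect; the asked verdict holds
  field retries in record Device: required changed to optional -> affects forward compatibility only, which is not asked


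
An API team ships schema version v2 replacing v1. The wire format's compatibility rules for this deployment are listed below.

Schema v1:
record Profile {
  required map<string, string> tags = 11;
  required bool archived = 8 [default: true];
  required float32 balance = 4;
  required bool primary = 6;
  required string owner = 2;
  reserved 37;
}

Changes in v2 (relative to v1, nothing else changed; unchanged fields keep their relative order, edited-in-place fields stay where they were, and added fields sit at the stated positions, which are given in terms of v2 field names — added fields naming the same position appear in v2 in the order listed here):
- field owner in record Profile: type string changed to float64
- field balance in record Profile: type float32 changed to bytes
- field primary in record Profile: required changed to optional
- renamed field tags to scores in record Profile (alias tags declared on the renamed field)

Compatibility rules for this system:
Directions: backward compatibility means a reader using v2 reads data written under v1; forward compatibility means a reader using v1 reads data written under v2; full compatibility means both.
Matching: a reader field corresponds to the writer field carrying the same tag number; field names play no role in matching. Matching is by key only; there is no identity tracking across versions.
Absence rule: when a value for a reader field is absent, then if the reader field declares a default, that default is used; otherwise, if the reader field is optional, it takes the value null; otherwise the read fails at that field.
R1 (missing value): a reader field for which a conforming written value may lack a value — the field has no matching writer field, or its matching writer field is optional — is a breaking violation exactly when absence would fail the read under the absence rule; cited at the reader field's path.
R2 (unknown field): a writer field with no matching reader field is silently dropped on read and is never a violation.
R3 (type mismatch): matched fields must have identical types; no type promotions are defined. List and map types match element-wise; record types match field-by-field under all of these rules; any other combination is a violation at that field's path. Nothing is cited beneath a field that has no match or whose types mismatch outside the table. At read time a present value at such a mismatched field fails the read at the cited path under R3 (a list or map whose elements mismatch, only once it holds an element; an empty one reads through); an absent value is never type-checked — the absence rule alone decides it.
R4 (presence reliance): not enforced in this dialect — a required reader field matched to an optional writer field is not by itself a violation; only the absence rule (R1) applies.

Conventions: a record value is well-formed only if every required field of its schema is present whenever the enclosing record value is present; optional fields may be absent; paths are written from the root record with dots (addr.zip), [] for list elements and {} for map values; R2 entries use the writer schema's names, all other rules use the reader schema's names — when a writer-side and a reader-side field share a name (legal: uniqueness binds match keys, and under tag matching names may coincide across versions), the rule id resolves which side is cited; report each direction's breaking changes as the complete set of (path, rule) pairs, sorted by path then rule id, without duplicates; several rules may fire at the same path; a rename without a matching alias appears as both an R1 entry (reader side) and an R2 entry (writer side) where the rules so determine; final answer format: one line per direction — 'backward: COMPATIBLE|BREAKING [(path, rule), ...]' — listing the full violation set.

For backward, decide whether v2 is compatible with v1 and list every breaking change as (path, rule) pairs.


backward: BREAKING [(balance, R3), (owner, R3)]

arrows below run writer -> reader for Profile
backward analysis of Profile with v2 as reader and v1 as writer:
  scores: paired with writer tags (map<string, string> -> map<string, string>; writer required)
  archived: paired with writer archived (bool -> bool; writer required)
  balance: paired with writer balance (float32 -> bytes; writer required)
  primary: paired with writer primary (bool -> bool; writer required)
  owner: paired with writer owner (string -> float64; writer required)
  breaking: (balance, R3)
  breaking: (owner, R3)
  => backward verdict for Profile: BREAKING, 2 violation(s)
the rest of the Profile diff is inert for this question:
  field primary in record Profile: required changed to optional -> fires only in the forward direction of Profile, which is not asked here
  renamed field tags to scores in record Profile (alias tags declared on the renamed field) -> fires no rule on Profile, leaving the asked answer as it is
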